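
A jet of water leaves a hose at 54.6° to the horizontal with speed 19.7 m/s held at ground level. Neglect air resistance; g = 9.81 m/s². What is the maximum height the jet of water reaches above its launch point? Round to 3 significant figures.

Vertical component of launch velocity: v_y = 19.7 sin 54.6° = 16.06 m/s.
At the highest point the vertical velocity is zero, so v_y² = 2 g h_max.
h_max = (16.06)² / (2 × 9.81) = 257.9 / 19.62 = 13.1 m.

13.1 m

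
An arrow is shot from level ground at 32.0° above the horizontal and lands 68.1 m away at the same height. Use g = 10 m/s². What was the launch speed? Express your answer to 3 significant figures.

On level ground, R = v₀² sin(2θ) / g, so v₀ = √(R g / sin 2θ).
sin(2 × 32.0°) = 0.8988.
v₀ = √(68.1 × 10 / 0.8988) = √757.7 = 27.5 m/s.

27.5 m/s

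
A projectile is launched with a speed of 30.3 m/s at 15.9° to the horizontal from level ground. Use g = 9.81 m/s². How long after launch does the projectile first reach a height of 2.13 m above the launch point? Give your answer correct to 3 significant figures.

v_y0 = 30.3 sin 15.9° = 8.301 m/s.
Set y = v_y0 t − ½ g t² = 2.13: 4.905 t² − 8.301 t + 2.13 = 0.
t = [8.301 ± √(68.91 − 41.79)] / 9.81 = (8.301 ± 5.208) / 9.81, giving t = 0.315 s or t = 1.38 s.
The projectile is on the way up at the first time, so t = 0.315 s.

0.315 s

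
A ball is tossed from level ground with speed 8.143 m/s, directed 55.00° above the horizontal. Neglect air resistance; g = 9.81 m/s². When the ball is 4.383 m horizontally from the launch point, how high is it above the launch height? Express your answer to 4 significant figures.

v_x = 8.143 cos 55.00° = 4.6706 m/s, v_y0 = 8.143 sin 55.00° = 6.6704 m/s.
Time to reach x = 4.383 m: t = x / v_x = 4.383 / 4.6706 = 0.93842 s.
y = v_y0 t − ½ g t² = 6.6704×0.93842 − 4.905×0.93842² = 1.940 m.

1.940 m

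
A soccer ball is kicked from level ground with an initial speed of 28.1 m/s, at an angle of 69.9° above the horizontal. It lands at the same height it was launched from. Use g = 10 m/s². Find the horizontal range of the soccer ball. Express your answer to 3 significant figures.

Components: v_x = 28.1 cos 69.9° = 9.657 m/s, v_y = 28.1 sin 69.9° = 26.39 m/s.
Time of flight (same landing height): t = 2 v_y / g = 2 × 26.39 / 10 = 5.278 s.
Range: R = v_x · t = 9.657 × 5.278 = 51.0 m.

51.0 m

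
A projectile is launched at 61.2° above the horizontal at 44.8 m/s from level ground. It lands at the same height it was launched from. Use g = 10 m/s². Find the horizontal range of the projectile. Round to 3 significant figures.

For level ground, R = v₀² sin(2θ) / g.
sin(2 × 61.2°) = sin 122.4° = 0.8443.
R = (44.8)² × 0.8443 / 10 = 169 m.

169 m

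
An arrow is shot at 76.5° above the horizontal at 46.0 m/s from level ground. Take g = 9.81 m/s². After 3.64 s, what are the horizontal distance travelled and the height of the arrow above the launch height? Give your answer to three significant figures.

x = 39.1 m, y = 97.8 m

v_x = 46.0 cos 76.5° = 10.74 m/s; v_y0 = 46.0 sin 76.5° = 44.73 m/s.
x = v_x t = 10.74 × 3.64 = 39.1 m.
y = v_y0 t − ½ g t² = 44.73×3.64 − 4.905×3.64² = 97.8 m.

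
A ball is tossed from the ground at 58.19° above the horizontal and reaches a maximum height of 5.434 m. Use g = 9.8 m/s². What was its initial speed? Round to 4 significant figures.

12.14 m/s

At maximum height v_y = 0, so (v₀ sin θ)² = 2 g H.
v₀ sin 58.19° = √(2 × 9.8 × 5.434) = 10.320 m/s.
v₀ = 10.320 / sin 58.19° = 10.320 / 0.8498 = 12.14 m/s.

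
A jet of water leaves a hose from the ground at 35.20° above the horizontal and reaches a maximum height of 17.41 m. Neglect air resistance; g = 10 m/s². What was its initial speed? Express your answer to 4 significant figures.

At maximum height v_y = 0, so (v₀ sin θ)² = 2 g H.
v₀ sin 35.20° = √(2 × 10 × 17.41) = 18.660 m/s.
v₀ = 18.660 / sin 35.20° = 18.660 / 0.5764 = 32.37 m/s.

32.37 m/s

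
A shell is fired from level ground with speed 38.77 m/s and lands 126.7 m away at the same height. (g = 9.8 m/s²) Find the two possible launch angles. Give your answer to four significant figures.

27.85° and 62.15°

Level-ground range: R = v₀² sin(2θ)/g ⇒ sin 2θ = R g / v₀² = 126.7×9.8/38.77² = 0.8261.
2θ = arcsin(0.8261) = 55.700° or 180° − 55.700° = 124.300°.
So θ = 27.85° or θ = 62.15°.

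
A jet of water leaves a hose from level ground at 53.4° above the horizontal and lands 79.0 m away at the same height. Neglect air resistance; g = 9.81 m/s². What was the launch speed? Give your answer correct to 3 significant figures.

On level ground, R = v₀² sin(2θ) / g, so v₀ = √(R g / sin 2θ).
sin(2 × 53.4°) = 0.9573.
v₀ = √(79.0 × 9.81 / 0.9573) = √809.6 = 28.5 m/s.

28.5 m/s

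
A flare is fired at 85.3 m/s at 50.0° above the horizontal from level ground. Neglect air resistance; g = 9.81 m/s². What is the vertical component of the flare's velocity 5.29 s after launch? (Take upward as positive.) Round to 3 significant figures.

Initial vertical component: v_y0 = 85.3 sin 50.0° = 65.34 m/s.
v_y(t) = v_y0 − g t = 65.34 − 9.81 × 5.29 = 13.4 m/s.

13.4 m/s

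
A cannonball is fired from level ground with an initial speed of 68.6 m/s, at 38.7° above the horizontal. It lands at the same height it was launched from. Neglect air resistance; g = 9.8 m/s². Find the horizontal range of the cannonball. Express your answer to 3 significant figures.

469 m

Components: v_x = 68.6 cos 38.7° = 53.54 m/s, v_y = 68.6 sin 38.7° = 42.89 m/s.
Time of flight (same landing height): t = 2 v_y / g = 2 × 42.89 / 9.8 = 8.753 s.
Range: R = v_x · t = 53.54 × 8.753 = 469 m.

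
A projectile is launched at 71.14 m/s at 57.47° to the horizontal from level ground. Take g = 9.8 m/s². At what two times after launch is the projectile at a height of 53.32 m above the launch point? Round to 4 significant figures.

v_y0 = 71.14 sin 57.47° = 59.979 m/s.
Set y = v_y0 t − ½ g t² = 53.32: 4.900 t² − 59.979 t + 53.32 = 0.
t = [59.979 ± √(3597.5 − 1045.1)] / 9.8 = (59.979 ± 50.521) / 9.8, giving t = 0.9651 s or t = 11.28 s.
So the projectile is at 53.32 m at t = 0.9651 s (rising) and t = 11.28 s (falling).

0.9651 s and 11.28 s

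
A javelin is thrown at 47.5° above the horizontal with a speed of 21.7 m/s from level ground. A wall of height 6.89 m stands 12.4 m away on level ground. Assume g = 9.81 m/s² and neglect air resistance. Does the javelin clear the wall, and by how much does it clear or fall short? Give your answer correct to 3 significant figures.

v_x = 21.7 cos 47.5° = 14.66 m/s; v_y0 = 21.7 sin 47.5° = 16.00 m/s.
Time to reach the wall: t = 12.4 / 14.66 = 0.8458 s.
Height at that point: y = 16.00×0.8458 − 4.905×0.8458² = 10.02 m.
That is 10.02 − 6.89 = 3.13 m above the top of the wall, so the javelin clears it.

Yes — it clears the wall by 3.13 m.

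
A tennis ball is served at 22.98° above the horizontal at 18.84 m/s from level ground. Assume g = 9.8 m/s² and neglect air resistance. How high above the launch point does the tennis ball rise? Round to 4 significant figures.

Vertical component of launch velocity: v_y = 18.84 sin 22.98° = 7.3553 m/s.
At the highest point the vertical velocity is zero, so v_y² = 2 g h_max.
h_max = (7.3553)² / (2 × 9.8) = 54.100 / 19.60 = 2.760 m.

2.760 m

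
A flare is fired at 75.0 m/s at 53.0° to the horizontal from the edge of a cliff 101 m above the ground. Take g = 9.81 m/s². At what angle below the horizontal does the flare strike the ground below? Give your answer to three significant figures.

58.8°

v_x = 75.0 cos 53.0° = 45.14 m/s.
At impact |v_y| = √(v_y0² + 2 g h) = √(59.90² + 2×9.81×101) = 74.63 m/s.
Angle below horizontal = arctan(|v_y| / v_x) = arctan(74.63 / 45.14) = 58.8°.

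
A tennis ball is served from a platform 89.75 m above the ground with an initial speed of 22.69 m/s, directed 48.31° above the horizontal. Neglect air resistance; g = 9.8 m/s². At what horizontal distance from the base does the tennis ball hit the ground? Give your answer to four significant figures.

95.75 m

Components: v_x = 22.69 cos 48.31° = 15.091 m/s, v_y = 22.69 sin 48.31° = 16.944 m/s.
Vertical: 0 = 89.75 + 16.944 t − ½(9.8) t² ⇒ 4.900 t² − 16.944 t − 89.75 = 0.
t = [16.944 + √(287.10 + 1759.1)] / 9.800 = 6.3448 s.
Horizontal: R = v_x · t = 15.091 × 6.3448 = 95.75 m.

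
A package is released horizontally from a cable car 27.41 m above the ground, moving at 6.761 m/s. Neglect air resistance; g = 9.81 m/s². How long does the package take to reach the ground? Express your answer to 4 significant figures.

2.364 s

The horizontal speed doesn't affect the fall. With v_y0 = 0, h = ½ g t².
t = √(2 × 27.41 / 9.81) = √5.5882 = 2.364 s.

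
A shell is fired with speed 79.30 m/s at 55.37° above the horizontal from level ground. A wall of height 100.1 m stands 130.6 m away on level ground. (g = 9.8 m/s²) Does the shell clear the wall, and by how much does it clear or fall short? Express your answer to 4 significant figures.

v_x = 79.30 cos 55.37° = 45.064 m/s; v_y0 = 79.30 sin 55.37° = 65.251 m/s.
Time to reach the wall: t = 130.6 / 45.064 = 2.8981 s.
Height at that point: y = 65.251×2.8981 − 4.900×2.8981² = 147.95 m.
That is 147.95 − 100.1 = 47.85 m above the top of the wall, so the shell clears it.

Yes — it clears the wall by 47.85 m.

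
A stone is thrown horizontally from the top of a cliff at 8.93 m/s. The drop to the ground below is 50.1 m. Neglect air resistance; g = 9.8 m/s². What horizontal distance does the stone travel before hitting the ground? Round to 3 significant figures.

Initial vertical velocity is zero, so the fall time comes from h = ½ g t²: t = √(2 × 50.1 / 9.8) = 3.198 s.
Horizontal motion is uniform at 8.93 m/s, so x = 8.93 × 3.198 = 28.6 m.

28.6 m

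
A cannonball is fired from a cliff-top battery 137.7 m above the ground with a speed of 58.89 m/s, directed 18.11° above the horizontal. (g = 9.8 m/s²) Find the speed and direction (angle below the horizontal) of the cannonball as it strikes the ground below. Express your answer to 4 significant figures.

78.53 m/s at 44.54° below the horizontal

v_x = 58.89 cos 18.11° = 55.973 m/s (constant).
|v_y| at impact = √((18.306)² + 2×9.8×137.7) = 55.082 m/s.
Speed = √(55.973² + 55.082²) = 78.53 m/s; angle = arctan(55.082/55.973) = 44.54° below horizontal.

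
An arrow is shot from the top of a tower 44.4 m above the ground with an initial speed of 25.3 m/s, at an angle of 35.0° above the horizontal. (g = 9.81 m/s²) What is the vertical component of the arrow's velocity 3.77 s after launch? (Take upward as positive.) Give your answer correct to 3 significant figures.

Initial vertical component: v_y0 = 25.3 sin 35.0° = 14.51 m/s.
v_y(t) = v_y0 − g t = 14.51 − 9.81 × 3.77 = -22.5 m/s.

-22.5 m/s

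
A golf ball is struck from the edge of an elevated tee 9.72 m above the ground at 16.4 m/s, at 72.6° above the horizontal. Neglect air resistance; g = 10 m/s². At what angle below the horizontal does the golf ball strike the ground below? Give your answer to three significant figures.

76.8°

v_x = 16.4 cos 72.6° = 4.904 m/s.
At impact |v_y| = √(v_y0² + 2 g h) = √(15.65² + 2×10×9.72) = 20.96 m/s.
Angle below horizontal = arctan(|v_y| / v_x) = arctan(20.96 / 4.904) = 76.8°.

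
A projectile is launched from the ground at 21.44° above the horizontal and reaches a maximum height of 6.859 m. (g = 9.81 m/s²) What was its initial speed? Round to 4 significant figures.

31.74 m/s

At maximum height v_y = 0, so (v₀ sin θ)² = 2 g H.
v₀ sin 21.44° = √(2 × 9.81 × 6.859) = 11.601 m/s.
v₀ = 11.601 / sin 21.44° = 11.601 / 0.3655 = 31.74 m/s.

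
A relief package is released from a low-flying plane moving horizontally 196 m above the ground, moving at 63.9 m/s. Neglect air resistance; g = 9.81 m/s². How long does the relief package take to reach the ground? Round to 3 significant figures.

6.32 s

The horizontal speed doesn't affect the fall. With v_y0 = 0, h = ½ g t².
t = √(2 × 196 / 9.81) = √39.96 = 6.32 s.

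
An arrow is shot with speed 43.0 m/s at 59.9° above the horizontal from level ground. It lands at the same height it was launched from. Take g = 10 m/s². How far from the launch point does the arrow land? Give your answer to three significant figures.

For level ground, R = v₀² sin(2θ) / g.
sin(2 × 59.9°) = sin 119.8° = 0.8678.
R = (43.0)² × 0.8678 / 10 = 160 m.

160 m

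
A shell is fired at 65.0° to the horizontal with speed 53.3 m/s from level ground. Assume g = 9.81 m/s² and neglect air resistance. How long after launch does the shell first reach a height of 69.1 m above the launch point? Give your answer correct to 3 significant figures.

1.74 s

v_y0 = 53.3 sin 65.0° = 48.31 m/s.
Set y = v_y0 t − ½ g t² = 69.1: 4.905 t² − 48.31 t + 69.1 = 0.
t = [48.31 ± √(2334 − 1356)] / 9.81 = (48.31 ± 31.27) / 9.81, giving t = 1.74 s or t = 8.11 s.
The shell is on the way up at the first time, so t = 1.74 s.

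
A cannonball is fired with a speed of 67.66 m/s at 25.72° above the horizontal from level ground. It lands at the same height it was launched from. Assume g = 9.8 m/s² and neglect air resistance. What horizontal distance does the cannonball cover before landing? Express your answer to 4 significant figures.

For level ground, R = v₀² sin(2θ) / g.
sin(2 × 25.72°) = sin 51.440° = 0.7820.
R = (67.66)² × 0.7820 / 9.8 = 365.3 m.

365.3 m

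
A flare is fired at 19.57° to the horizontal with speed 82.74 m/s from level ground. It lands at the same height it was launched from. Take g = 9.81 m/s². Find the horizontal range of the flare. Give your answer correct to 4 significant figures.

440.5 m

Components: v_x = 82.74 cos 19.57° = 77.960 m/s, v_y = 82.74 sin 19.57° = 27.714 m/s.
Time of flight (same landing height): t = 2 v_y / g = 2 × 27.714 / 9.81 = 5.6502 s.
Range: R = v_x · t = 77.960 × 5.6502 = 440.5 m.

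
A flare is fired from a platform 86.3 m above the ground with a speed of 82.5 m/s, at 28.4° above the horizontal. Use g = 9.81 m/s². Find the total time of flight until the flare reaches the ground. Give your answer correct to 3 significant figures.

9.80 s

Vertical component: v_y = 82.5 sin 28.4° = 39.24 m/s.
Taking up as positive with launch at y = 86.3 m, landing at y = 0: 0 = 86.3 + 39.24 t − ½(9.81) t².
Solving 4.905 t² − 39.24 t − 86.3 = 0 gives t = [39.24 + √(39.24² + 4·4.905·86.3)] / 9.810 = 9.80 s.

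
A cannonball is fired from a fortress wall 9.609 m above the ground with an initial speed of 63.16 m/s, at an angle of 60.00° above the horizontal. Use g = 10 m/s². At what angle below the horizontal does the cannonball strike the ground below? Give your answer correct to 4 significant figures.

v_x = 63.16 cos 60.00° = 31.580 m/s.
At impact |v_y| = √(v_y0² + 2 g h) = √(54.698² + 2×10×9.609) = 56.427 m/s.
Angle below horizontal = arctan(|v_y| / v_x) = arctan(56.427 / 31.580) = 60.77°.

60.77°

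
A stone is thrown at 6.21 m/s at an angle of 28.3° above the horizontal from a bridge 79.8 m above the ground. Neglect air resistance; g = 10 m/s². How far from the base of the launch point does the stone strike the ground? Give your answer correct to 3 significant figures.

Components: v_x = 6.21 cos 28.3° = 5.468 m/s, v_y = 6.21 sin 28.3° = 2.944 m/s.
Vertical: 0 = 79.8 + 2.944 t − ½(10) t² ⇒ 5.000 t² − 2.944 t − 79.8 = 0.
t = [2.944 + √(8.667 + 1596)] / 10.00 = 4.300 s.
Horizontal: R = v_x · t = 5.468 × 4.300 = 23.5 m.

23.5 m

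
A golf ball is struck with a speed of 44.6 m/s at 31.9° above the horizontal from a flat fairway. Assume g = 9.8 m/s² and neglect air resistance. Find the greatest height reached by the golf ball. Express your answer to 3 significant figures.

Vertical component of launch velocity: v_y = 44.6 sin 31.9° = 23.57 m/s.
At the highest point the vertical velocity is zero, so v_y² = 2 g h_max.
h_max = (23.57)² / (2 × 9.8) = 555.5 / 19.60 = 28.3 m.

28.3 m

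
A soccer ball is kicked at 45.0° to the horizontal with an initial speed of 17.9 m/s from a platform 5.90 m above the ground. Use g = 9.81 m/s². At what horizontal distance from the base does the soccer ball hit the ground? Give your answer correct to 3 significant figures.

Components: v_x = 17.9 cos 45.0° = 12.66 m/s, v_y = 17.9 sin 45.0° = 12.66 m/s.
Vertical: 0 = 5.90 + 12.66 t − ½(9.81) t² ⇒ 4.905 t² − 12.66 t − 5.90 = 0.
t = [12.66 + √(160.3 + 115.8)] / 9.810 = 2.984 s.
Horizontal: R = v_x · t = 12.66 × 2.984 = 37.8 m.

37.8 m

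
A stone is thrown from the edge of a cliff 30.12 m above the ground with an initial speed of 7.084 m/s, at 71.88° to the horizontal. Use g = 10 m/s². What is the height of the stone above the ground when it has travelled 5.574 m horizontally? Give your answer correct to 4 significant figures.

15.15 m

v_x = 7.084 cos 71.88° = 2.2032 m/s, v_y0 = 7.084 sin 71.88° = 6.7327 m/s.
Time to reach x = 5.574 m: t = x / v_x = 5.574 / 2.2032 = 2.5300 s.
y = 30.12 + v_y0 t − ½ g t² = 30.12 + 6.7327×2.5300 − 5.000×2.5300² = 15.15 m.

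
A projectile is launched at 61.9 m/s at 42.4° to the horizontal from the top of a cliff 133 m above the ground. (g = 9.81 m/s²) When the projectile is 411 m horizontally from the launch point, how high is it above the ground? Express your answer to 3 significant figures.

v_x = 61.9 cos 42.4° = 45.71 m/s, v_y0 = 61.9 sin 42.4° = 41.74 m/s.
Time to reach x = 411 m: t = x / v_x = 411 / 45.71 = 8.991 s.
y = 133 + v_y0 t − ½ g t² = 133 + 41.74×8.991 − 4.905×8.991² = 112 m.

112 m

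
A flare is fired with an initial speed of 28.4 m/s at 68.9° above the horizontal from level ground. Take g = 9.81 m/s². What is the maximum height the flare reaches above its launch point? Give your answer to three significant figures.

Vertical component of launch velocity: v_y = 28.4 sin 68.9° = 26.50 m/s.
At the highest point the vertical velocity is zero, so v_y² = 2 g h_max.
h_max = (26.50)² / (2 × 9.81) = 702.2 / 19.62 = 35.8 m.

35.8 m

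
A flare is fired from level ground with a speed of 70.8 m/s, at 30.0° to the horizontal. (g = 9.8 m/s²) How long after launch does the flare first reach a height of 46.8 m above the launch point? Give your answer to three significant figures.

1.74 s

v_y0 = 70.8 sin 30.0° = 35.40 m/s.
Set y = v_y0 t − ½ g t² = 46.8: 4.900 t² − 35.40 t + 46.8 = 0.
t = [35.40 ± √(1253 − 917.3)] / 9.8 = (35.40 ± 18.32) / 9.8, giving t = 1.74 s or t = 5.48 s.
The flare is on the way up at the first time, so t = 1.74 s.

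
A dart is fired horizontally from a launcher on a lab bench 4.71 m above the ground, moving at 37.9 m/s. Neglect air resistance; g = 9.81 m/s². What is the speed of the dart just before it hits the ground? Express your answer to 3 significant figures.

39.1 m/s

Fall time: t = √(2 × 4.71 / 9.81) = 0.9799 s.
At impact: v_x = 37.9 m/s (unchanged), v_y = g t = 9.81 × 0.9799 = 9.613 m/s.
Speed = √(v_x² + v_y²) = √(1436 + 92.41) = 39.1 m/s.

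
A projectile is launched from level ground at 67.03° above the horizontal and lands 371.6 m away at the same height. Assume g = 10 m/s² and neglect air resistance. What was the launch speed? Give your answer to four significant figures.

71.91 m/s

On level ground, R = v₀² sin(2θ) / g, so v₀ = √(R g / sin 2θ).
sin(2 × 67.03°) = 0.7186.
v₀ = √(371.6 × 10 / 0.7186) = √5171.2 = 71.91 m/s.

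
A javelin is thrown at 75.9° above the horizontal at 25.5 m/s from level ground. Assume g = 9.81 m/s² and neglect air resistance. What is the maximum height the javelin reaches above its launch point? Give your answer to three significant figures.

Vertical component of launch velocity: v_y = 25.5 sin 75.9° = 24.73 m/s.
At the highest point the vertical velocity is zero, so v_y² = 2 g h_max.
h_max = (24.73)² / (2 × 9.81) = 611.6 / 19.62 = 31.2 m.

31.2 m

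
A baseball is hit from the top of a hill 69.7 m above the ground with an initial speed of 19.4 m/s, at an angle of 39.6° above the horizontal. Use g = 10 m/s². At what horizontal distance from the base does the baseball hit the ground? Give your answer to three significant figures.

77.3 m

Components: v_x = 19.4 cos 39.6° = 14.95 m/s, v_y = 19.4 sin 39.6° = 12.37 m/s.
Vertical: 0 = 69.7 + 12.37 t − ½(10) t² ⇒ 5.000 t² − 12.37 t − 69.7 = 0.
t = [12.37 + √(153.0 + 1394)] / 10.00 = 5.170 s.
Horizontal: R = v_x · t = 14.95 × 5.170 = 77.3 m.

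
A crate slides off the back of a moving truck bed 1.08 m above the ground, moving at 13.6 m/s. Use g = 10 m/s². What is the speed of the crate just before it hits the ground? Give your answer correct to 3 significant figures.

Fall time: t = √(2 × 1.08 / 10) = 0.4648 s.
At impact: v_x = 13.6 m/s (unchanged), v_y = g t = 10 × 0.4648 = 4.648 m/s.
Speed = √(v_x² + v_y²) = √(185.0 + 21.60) = 14.4 m/s.

14.4 m/s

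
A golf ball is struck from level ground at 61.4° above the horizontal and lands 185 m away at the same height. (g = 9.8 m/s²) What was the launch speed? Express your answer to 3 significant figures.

On level ground, R = v₀² sin(2θ) / g, so v₀ = √(R g / sin 2θ).
sin(2 × 61.4°) = 0.8406.
v₀ = √(185 × 9.8 / 0.8406) = √2157 = 46.4 m/s.

46.4 m/s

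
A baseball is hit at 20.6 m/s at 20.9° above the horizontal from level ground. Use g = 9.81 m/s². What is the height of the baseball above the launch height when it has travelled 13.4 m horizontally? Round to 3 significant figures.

v_x = 20.6 cos 20.9° = 19.24 m/s, v_y0 = 20.6 sin 20.9° = 7.349 m/s.
Time to reach x = 13.4 m: t = x / v_x = 13.4 / 19.24 = 0.6965 s.
y = v_y0 t − ½ g t² = 7.349×0.6965 − 4.905×0.6965² = 2.74 m.

2.74 m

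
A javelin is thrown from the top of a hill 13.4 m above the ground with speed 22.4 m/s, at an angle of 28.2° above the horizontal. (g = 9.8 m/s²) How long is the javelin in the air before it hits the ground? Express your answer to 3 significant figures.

Vertical component: v_y = 22.4 sin 28.2° = 10.59 m/s.
Taking up as positive with launch at y = 13.4 m, landing at y = 0: 0 = 13.4 + 10.59 t − ½(9.8) t².
Solving 4.900 t² − 10.59 t − 13.4 = 0 gives t = [10.59 + √(10.59² + 4·4.900·13.4)] / 9.800 = 3.06 s.

3.06 s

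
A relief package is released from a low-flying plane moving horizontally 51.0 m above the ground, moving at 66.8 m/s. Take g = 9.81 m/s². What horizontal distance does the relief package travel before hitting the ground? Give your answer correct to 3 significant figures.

215 m

Initial vertical velocity is zero, so the fall time comes from h = ½ g t²: t = √(2 × 51.0 / 9.81) = 3.225 s.
Horizontal motion is uniform at 66.8 m/s, so x = 66.8 × 3.225 = 215 m.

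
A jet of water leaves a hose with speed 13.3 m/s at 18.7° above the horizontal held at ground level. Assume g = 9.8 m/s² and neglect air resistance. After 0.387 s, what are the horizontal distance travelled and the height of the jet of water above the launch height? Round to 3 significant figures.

v_x = 13.3 cos 18.7° = 12.60 m/s; v_y0 = 13.3 sin 18.7° = 4.264 m/s.
x = v_x t = 12.60 × 0.387 = 4.88 m.
y = v_y0 t − ½ g t² = 4.264×0.387 − 4.900×0.387² = 0.916 m.

x = 4.88 m, y = 0.916 m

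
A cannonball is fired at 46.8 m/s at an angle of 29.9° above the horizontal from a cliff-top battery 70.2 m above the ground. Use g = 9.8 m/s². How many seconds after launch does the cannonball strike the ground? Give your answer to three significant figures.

Vertical component: v_y = 46.8 sin 29.9° = 23.33 m/s.
Taking up as positive with launch at y = 70.2 m, landing at y = 0: 0 = 70.2 + 23.33 t − ½(9.8) t².
Solving 4.900 t² − 23.33 t − 70.2 = 0 gives t = [23.33 + √(23.33² + 4·4.900·70.2)] / 9.800 = 6.85 s.

6.85 s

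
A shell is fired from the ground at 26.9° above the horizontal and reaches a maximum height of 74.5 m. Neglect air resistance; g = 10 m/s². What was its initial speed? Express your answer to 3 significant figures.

At maximum height v_y = 0, so (v₀ sin θ)² = 2 g H.
v₀ sin 26.9° = √(2 × 10 × 74.5) = 38.60 m/s.
v₀ = 38.60 / sin 26.9° = 38.60 / 0.4524 = 85.3 m/s.

85.3 m/s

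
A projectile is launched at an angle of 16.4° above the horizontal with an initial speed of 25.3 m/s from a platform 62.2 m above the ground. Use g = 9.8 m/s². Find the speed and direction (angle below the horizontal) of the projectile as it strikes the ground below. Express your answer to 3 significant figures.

v_x = 25.3 cos 16.4° = 24.27 m/s (constant).
|v_y| at impact = √((7.143)² + 2×9.8×62.2) = 35.64 m/s.
Speed = √(24.27² + 35.64²) = 43.1 m/s; angle = arctan(35.64/24.27) = 55.7° below horizontal.

43.1 m/s at 55.7° below the horizontal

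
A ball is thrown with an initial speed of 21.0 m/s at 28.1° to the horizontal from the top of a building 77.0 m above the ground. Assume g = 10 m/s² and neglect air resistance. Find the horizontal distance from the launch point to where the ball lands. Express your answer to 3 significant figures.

Components: v_x = 21.0 cos 28.1° = 18.52 m/s, v_y = 21.0 sin 28.1° = 9.891 m/s.
Vertical: 0 = 77.0 + 9.891 t − ½(10) t² ⇒ 5.000 t² − 9.891 t − 77.0 = 0.
t = [9.891 + √(97.83 + 1540)] / 10.00 = 5.036 s.
Horizontal: R = v_x · t = 18.52 × 5.036 = 93.3 m.

93.3 m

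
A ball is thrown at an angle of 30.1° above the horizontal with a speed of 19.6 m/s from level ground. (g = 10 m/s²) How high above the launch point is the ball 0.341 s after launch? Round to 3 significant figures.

v_y0 = 19.6 sin 30.1° = 9.830 m/s.
y(t) = v_y0 t − ½ g t² = 9.830×0.341 − 5.000×0.341² = 2.77 m.

2.77 m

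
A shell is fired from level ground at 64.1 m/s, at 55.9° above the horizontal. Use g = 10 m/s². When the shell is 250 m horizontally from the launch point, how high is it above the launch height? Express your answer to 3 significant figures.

v_x = 64.1 cos 55.9° = 35.94 m/s, v_y0 = 64.1 sin 55.9° = 53.08 m/s.
Time to reach x = 250 m: t = x / v_x = 250 / 35.94 = 6.956 s.
y = v_y0 t − ½ g t² = 53.08×6.956 − 5.000×6.956² = 127 m.

127 m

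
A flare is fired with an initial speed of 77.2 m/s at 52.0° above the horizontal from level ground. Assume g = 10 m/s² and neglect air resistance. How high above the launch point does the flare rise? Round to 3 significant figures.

185 m

Vertical component of launch velocity: v_y = 77.2 sin 52.0° = 60.83 m/s.
At the highest point the vertical velocity is zero, so v_y² = 2 g h_max.
h_max = (60.83)² / (2 × 10) = 3700 / 20.00 = 185 m.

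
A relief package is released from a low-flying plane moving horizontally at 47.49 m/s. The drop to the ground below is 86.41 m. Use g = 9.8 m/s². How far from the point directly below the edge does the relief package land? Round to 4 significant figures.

199.4 m

Initial vertical velocity is zero, so the fall time comes from h = ½ g t²: t = √(2 × 86.41 / 9.8) = 4.1994 s.
Horizontal motion is uniform at 47.49 m/s, so x = 47.49 × 4.1994 = 199.4 m.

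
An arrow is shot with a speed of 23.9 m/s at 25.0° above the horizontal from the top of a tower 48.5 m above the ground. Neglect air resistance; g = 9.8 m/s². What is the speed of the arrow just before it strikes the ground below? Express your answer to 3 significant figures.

39.0 m/s

v_x = 23.9 cos 25.0° = 21.66 m/s is unchanged throughout.
For the vertical component, v_y² = v_y0² + 2 g h = (10.10)² + 2×9.8×48.5 = 1053, so |v_y| = 32.45 m/s.
Impact speed = √(v_x² + v_y²) = √(469.2 + 1053) = 39.0 m/s.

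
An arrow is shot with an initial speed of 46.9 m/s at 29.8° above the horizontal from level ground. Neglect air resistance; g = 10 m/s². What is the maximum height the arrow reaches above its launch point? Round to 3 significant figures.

Vertical component of launch velocity: v_y = 46.9 sin 29.8° = 23.31 m/s.
At the highest point the vertical velocity is zero, so v_y² = 2 g h_max.
h_max = (23.31)² / (2 × 10) = 543.4 / 20.00 = 27.2 m.

27.2 m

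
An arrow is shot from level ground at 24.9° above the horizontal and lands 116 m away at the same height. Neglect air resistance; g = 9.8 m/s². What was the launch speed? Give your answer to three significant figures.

On level ground, R = v₀² sin(2θ) / g, so v₀ = √(R g / sin 2θ).
sin(2 × 24.9°) = 0.7638.
v₀ = √(116 × 9.8 / 0.7638) = √1488 = 38.6 m/s.

38.6 m/s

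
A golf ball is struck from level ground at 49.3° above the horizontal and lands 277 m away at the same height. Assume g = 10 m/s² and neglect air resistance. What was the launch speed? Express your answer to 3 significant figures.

52.9 m/s

On level ground, R = v₀² sin(2θ) / g, so v₀ = √(R g / sin 2θ).
sin(2 × 49.3°) = 0.9888.
v₀ = √(277 × 10 / 0.9888) = √2801 = 52.9 m/s.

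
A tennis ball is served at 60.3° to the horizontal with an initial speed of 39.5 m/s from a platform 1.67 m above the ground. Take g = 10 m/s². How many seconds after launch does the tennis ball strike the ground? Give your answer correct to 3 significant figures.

6.91 s

Vertical component: v_y = 39.5 sin 60.3° = 34.31 m/s.
Taking up as positive with launch at y = 1.67 m, landing at y = 0: 0 = 1.67 + 34.31 t − ½(10) t².
Solving 5.000 t² − 34.31 t − 1.67 = 0 gives t = [34.31 + √(34.31² + 4·5.000·1.67)] / 10.00 = 6.91 s.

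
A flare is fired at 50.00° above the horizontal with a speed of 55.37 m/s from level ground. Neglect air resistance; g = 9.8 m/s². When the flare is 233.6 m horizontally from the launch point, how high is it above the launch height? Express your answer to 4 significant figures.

v_x = 55.37 cos 50.00° = 35.591 m/s, v_y0 = 55.37 sin 50.00° = 42.416 m/s.
Time to reach x = 233.6 m: t = x / v_x = 233.6 / 35.591 = 6.5635 s.
y = v_y0 t − ½ g t² = 42.416×6.5635 − 4.900×6.5635² = 67.31 m.

67.31 m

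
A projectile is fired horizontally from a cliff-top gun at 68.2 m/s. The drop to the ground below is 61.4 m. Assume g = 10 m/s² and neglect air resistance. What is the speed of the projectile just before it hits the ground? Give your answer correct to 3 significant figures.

76.7 m/s

Fall time: t = √(2 × 61.4 / 10) = 3.504 s.
At impact: v_x = 68.2 m/s (unchanged), v_y = g t = 10 × 3.504 = 35.04 m/s.
Speed = √(v_x² + v_y²) = √(4651 + 1228) = 76.7 m/s.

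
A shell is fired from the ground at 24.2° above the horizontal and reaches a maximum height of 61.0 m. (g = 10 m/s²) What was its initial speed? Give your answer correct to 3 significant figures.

At maximum height v_y = 0, so (v₀ sin θ)² = 2 g H.
v₀ sin 24.2° = √(2 × 10 × 61.0) = 34.93 m/s.
v₀ = 34.93 / sin 24.2° = 34.93 / 0.4099 = 85.2 m/s.

85.2 m/s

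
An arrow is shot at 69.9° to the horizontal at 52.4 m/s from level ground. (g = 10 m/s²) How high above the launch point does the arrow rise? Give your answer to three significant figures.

Vertical component of launch velocity: v_y = 52.4 sin 69.9° = 49.21 m/s.
At the highest point the vertical velocity is zero, so v_y² = 2 g h_max.
h_max = (49.21)² / (2 × 10) = 2422 / 20.00 = 121 m.

121 m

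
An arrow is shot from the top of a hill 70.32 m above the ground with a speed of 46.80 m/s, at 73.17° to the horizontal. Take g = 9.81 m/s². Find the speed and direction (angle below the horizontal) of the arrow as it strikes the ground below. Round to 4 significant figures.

59.75 m/s at 76.89° below the horizontal

v_x = 46.80 cos 73.17° = 13.550 m/s (constant).
|v_y| at impact = √((44.795)² + 2×9.81×70.32) = 58.192 m/s.
Speed = √(13.550² + 58.192²) = 59.75 m/s; angle = arctan(58.192/13.550) = 76.89° below horizontal.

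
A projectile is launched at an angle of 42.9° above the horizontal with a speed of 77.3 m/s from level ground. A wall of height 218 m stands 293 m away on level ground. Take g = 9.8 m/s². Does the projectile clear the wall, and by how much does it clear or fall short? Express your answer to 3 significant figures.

v_x = 77.3 cos 42.9° = 56.63 m/s; v_y0 = 77.3 sin 42.9° = 52.62 m/s.
Time to reach the wall: t = 293 / 56.63 = 5.174 s.
Height at that point: y = 52.62×5.174 − 4.900×5.174² = 141.1 m.
That is 218 − 141.1 = 76.9 m below the top of the wall, so the projectile does not clear it.

No — it falls 76.9 m short of clearing the wall.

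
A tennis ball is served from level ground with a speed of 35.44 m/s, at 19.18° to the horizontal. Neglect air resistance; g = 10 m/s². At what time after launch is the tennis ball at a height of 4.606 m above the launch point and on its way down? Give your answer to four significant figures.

1.823 s

v_y0 = 35.44 sin 19.18° = 11.643 m/s.
Set y = v_y0 t − ½ g t² = 4.606: 5.000 t² − 11.643 t + 4.606 = 0.
t = [11.643 ± √(135.56 − 92.120)] / 10 = (11.643 ± 6.5909) / 10, giving t = 0.5052 s or t = 1.823 s.
On the way down corresponds to the larger root: t = 1.823 s.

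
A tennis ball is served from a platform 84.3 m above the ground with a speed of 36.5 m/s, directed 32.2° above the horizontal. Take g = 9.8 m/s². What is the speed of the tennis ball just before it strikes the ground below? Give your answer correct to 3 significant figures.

v_x = 36.5 cos 32.2° = 30.89 m/s is unchanged throughout.
For the vertical component, v_y² = v_y0² + 2 g h = (19.45)² + 2×9.8×84.3 = 2031, so |v_y| = 45.07 m/s.
Impact speed = √(v_x² + v_y²) = √(954.2 + 2031) = 54.6 m/s.

54.6 m/s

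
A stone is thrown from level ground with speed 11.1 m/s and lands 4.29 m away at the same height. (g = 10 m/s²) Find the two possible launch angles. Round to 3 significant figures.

Level-ground range: R = v₀² sin(2θ)/g ⇒ sin 2θ = R g / v₀² = 4.29×10/11.1² = 0.3482.
2θ = arcsin(0.3482) = 20.38° or 180° − 20.38° = 159.62°.
So θ = 10.2° or θ = 79.8°.

10.2° and 79.8°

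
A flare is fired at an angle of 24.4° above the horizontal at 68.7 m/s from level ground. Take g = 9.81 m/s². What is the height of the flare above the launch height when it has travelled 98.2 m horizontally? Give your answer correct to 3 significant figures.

32.5 m

v_x = 68.7 cos 24.4° = 62.56 m/s, v_y0 = 68.7 sin 24.4° = 28.38 m/s.
Time to reach x = 98.2 m: t = x / v_x = 98.2 / 62.56 = 1.570 s.
y = v_y0 t − ½ g t² = 28.38×1.570 − 4.905×1.570² = 32.5 m.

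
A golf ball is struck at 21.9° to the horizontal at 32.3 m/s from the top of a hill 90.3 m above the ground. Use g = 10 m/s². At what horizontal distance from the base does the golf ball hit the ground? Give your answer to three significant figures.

168 m

Components: v_x = 32.3 cos 21.9° = 29.97 m/s, v_y = 32.3 sin 21.9° = 12.05 m/s.
Vertical: 0 = 90.3 + 12.05 t − ½(10) t² ⇒ 5.000 t² − 12.05 t − 90.3 = 0.
t = [12.05 + √(145.2 + 1806)] / 10.00 = 5.622 s.
Horizontal: R = v_x · t = 29.97 × 5.622 = 168 m.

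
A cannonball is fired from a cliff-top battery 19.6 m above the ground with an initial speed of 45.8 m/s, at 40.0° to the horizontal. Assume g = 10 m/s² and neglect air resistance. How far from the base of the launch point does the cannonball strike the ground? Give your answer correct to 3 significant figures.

228 m

Components: v_x = 45.8 cos 40.0° = 35.08 m/s, v_y = 45.8 sin 40.0° = 29.44 m/s.
Vertical: 0 = 19.6 + 29.44 t − ½(10) t² ⇒ 5.000 t² − 29.44 t − 19.6 = 0.
t = [29.44 + √(866.7 + 392.0)] / 10.00 = 6.492 s.
Horizontal: R = v_x · t = 35.08 × 6.492 = 228 m.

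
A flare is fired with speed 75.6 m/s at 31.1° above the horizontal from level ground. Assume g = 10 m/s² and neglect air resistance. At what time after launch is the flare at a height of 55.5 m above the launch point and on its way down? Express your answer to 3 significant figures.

v_y0 = 75.6 sin 31.1° = 39.05 m/s.
Set y = v_y0 t − ½ g t² = 55.5: 5.000 t² − 39.05 t + 55.5 = 0.
t = [39.05 ± √(1525 − 1110)] / 10 = (39.05 ± 20.37) / 10, giving t = 1.87 s or t = 5.94 s.
On the way down corresponds to the larger root: t = 5.94 s.

5.94 s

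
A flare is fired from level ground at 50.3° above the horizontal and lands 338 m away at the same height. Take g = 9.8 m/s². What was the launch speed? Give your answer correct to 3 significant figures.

On level ground, R = v₀² sin(2θ) / g, so v₀ = √(R g / sin 2θ).
sin(2 × 50.3°) = 0.9829.
v₀ = √(338 × 9.8 / 0.9829) = √3370 = 58.1 m/s.

58.1 m/s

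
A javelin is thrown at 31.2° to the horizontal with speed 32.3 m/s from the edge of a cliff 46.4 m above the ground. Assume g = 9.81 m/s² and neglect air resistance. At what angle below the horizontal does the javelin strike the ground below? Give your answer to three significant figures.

v_x = 32.3 cos 31.2° = 27.63 m/s.
At impact |v_y| = √(v_y0² + 2 g h) = √(16.73² + 2×9.81×46.4) = 34.50 m/s.
Angle below horizontal = arctan(|v_y| / v_x) = arctan(34.50 / 27.63) = 51.3°.

51.3°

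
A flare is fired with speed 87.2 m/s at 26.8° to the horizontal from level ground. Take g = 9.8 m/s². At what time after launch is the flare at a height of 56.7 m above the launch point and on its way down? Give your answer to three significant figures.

6.14 s

v_y0 = 87.2 sin 26.8° = 39.32 m/s.
Set y = v_y0 t − ½ g t² = 56.7: 4.900 t² − 39.32 t + 56.7 = 0.
t = [39.32 ± √(1546 − 1111)] / 9.8 = (39.32 ± 20.86) / 9.8, giving t = 1.88 s or t = 6.14 s.
On the way down corresponds to the larger root: t = 6.14 s.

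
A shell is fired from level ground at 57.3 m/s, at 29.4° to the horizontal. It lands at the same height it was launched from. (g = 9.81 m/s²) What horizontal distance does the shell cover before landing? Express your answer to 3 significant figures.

286 m

For level ground, R = v₀² sin(2θ) / g.
sin(2 × 29.4°) = sin 58.80° = 0.8554.
R = (57.3)² × 0.8554 / 9.81 = 286 m.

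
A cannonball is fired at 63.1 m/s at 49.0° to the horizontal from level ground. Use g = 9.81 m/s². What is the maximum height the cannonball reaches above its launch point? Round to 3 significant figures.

Vertical component of launch velocity: v_y = 63.1 sin 49.0° = 47.62 m/s.
At the highest point the vertical velocity is zero, so v_y² = 2 g h_max.
h_max = (47.62)² / (2 × 9.81) = 2268 / 19.62 = 116 m.

116 m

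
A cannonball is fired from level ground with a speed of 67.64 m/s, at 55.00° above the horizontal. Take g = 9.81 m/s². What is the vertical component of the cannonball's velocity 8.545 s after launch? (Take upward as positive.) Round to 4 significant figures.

Initial vertical component: v_y0 = 67.64 sin 55.00° = 55.407 m/s.
v_y(t) = v_y0 − g t = 55.407 − 9.81 × 8.545 = -28.42 m/s.

-28.42 m/s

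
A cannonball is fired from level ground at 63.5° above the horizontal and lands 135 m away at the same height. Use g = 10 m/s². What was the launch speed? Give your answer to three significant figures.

On level ground, R = v₀² sin(2θ) / g, so v₀ = √(R g / sin 2θ).
sin(2 × 63.5°) = 0.7986.
v₀ = √(135 × 10 / 0.7986) = √1690 = 41.1 m/s.

41.1 m/s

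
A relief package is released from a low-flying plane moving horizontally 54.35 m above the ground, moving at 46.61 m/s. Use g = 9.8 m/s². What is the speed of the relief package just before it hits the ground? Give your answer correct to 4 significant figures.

56.90 m/s

Fall time: t = √(2 × 54.35 / 9.8) = 3.3304 s.
At impact: v_x = 46.61 m/s (unchanged), v_y = g t = 9.8 × 3.3304 = 32.638 m/s.
Speed = √(v_x² + v_y²) = √(2172.5 + 1065.2) = 56.90 m/s.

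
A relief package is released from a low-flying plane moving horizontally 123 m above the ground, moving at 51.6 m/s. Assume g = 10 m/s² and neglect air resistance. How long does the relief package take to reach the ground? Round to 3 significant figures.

The horizontal speed doesn't affect the fall. With v_y0 = 0, h = ½ g t².
t = √(2 × 123 / 10) = √24.60 = 4.96 s.

4.96 s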